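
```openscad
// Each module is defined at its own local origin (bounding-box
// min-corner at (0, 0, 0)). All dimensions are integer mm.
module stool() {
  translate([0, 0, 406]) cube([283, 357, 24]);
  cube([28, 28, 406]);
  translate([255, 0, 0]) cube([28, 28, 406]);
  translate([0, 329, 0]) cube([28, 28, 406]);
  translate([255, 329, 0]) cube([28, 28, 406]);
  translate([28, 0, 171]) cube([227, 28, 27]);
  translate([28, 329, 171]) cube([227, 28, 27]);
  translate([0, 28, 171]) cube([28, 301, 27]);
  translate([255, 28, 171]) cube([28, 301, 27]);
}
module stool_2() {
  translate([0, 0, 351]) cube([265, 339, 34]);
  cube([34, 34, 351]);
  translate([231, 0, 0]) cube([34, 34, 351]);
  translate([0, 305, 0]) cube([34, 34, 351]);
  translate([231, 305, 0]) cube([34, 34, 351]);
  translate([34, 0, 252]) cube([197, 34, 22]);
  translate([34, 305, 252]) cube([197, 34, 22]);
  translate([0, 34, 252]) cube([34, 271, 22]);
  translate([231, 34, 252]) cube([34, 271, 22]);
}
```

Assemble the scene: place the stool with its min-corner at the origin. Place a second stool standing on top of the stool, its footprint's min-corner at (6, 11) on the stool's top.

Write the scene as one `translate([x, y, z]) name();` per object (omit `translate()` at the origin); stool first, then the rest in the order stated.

stool();
translate([6, 11, 430]) stool_2();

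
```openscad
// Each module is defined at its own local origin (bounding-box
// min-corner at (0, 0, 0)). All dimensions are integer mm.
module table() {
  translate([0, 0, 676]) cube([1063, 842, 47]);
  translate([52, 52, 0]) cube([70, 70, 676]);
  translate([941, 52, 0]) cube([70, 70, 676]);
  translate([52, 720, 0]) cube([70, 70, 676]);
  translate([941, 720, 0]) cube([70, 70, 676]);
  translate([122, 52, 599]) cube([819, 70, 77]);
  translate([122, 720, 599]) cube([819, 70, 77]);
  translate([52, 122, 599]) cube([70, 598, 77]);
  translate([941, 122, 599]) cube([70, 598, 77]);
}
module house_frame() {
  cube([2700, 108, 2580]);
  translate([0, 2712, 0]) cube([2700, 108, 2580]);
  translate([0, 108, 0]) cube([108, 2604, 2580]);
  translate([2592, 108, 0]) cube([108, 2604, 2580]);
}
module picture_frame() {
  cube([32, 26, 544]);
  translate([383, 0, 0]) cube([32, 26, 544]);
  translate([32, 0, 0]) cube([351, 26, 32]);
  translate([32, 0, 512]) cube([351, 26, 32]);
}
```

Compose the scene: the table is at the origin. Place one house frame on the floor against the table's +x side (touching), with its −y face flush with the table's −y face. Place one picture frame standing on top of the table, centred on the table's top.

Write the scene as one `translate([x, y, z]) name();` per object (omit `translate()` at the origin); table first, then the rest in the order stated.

table();
translate([1063, 0, 0]) house_frame();
translate([324, 408, 723]) picture_frame();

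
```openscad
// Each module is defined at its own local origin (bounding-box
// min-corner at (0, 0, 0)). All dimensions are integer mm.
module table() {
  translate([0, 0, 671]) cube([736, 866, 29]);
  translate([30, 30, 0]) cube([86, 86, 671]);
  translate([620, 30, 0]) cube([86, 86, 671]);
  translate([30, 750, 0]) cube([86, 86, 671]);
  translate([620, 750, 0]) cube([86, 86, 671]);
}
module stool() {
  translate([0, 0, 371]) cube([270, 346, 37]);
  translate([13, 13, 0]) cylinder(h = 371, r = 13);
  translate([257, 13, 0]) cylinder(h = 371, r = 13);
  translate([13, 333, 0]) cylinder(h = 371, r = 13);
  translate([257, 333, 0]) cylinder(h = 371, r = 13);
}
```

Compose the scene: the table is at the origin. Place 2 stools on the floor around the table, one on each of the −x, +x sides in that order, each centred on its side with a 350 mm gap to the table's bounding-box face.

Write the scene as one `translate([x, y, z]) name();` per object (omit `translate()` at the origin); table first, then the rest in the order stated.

table();
translate([-620, 260, 0]) stool();
translate([1086, 260, 0]) stool();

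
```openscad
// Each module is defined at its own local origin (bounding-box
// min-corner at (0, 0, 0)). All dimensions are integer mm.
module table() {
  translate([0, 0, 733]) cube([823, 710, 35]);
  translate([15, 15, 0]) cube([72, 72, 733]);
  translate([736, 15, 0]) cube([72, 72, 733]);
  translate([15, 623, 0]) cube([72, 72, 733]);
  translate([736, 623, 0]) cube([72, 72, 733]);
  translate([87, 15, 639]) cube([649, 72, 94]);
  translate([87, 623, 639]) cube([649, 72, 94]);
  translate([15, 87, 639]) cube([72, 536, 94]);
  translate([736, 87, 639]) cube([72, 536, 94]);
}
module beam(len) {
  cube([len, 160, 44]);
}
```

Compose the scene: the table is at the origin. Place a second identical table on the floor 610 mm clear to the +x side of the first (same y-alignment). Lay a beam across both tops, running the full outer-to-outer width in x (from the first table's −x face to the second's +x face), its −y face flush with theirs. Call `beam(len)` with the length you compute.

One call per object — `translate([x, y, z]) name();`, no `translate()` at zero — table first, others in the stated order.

table();
translate([1433, 0, 0]) table();
translate([0, 0, 768]) beam(2256);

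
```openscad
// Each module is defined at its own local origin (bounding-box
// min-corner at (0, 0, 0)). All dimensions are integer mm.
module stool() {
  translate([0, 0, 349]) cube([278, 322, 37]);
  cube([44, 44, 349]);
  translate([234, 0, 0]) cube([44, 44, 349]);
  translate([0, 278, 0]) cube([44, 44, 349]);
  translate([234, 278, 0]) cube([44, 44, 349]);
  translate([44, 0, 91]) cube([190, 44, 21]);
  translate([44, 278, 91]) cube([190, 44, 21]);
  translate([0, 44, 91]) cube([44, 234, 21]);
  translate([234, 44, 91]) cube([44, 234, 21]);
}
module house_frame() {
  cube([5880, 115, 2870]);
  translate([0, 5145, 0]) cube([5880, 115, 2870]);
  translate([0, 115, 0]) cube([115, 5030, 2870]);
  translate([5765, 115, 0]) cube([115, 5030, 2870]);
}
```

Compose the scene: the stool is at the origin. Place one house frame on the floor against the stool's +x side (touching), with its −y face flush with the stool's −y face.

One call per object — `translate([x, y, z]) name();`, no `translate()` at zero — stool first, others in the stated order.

stool();
translate([278, 0, 0]) house_frame();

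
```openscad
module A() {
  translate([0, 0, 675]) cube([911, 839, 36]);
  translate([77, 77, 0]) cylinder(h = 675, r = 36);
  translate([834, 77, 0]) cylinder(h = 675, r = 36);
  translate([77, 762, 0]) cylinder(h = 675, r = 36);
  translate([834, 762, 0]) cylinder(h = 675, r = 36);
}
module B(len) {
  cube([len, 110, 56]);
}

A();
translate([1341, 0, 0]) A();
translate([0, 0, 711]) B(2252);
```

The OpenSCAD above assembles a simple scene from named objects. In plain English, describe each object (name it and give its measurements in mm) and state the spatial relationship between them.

A is a rectangular dining table. The top is 911×839×36 mm with its upper surface at z = 711 mm. It stands on four round legs of 72 mm diameter, each leg's bounding box inset 41 mm from the nearest pair of top edges, running from the floor to the underside of the top.

B is a rectangular beam 2252 mm long (x), 110 mm deep (y), 56 mm thick (z).

The beam spans the tops of two tables placed 430 mm apart, resting at z = 711 mm.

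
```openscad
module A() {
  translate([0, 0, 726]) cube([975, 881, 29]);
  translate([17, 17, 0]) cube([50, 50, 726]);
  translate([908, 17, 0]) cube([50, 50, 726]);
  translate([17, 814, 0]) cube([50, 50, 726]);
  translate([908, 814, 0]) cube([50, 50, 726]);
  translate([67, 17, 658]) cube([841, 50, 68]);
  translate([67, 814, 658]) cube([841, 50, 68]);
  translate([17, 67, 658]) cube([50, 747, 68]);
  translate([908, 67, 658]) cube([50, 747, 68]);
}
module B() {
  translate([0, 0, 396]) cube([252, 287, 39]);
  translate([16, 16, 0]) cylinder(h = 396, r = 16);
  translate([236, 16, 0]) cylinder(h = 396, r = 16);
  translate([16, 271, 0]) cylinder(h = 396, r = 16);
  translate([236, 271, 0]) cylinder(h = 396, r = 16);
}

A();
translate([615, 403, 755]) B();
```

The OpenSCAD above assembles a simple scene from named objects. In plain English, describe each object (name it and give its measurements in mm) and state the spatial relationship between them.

A is a table: top 975 mm (x) × 881 mm (y), 29 mm thick, upper face at z = 755 mm, on four 50×50 mm square legs, each inset 17 mm from the nearest pair of top edges, running from z = 0 to the bottom of the top. Four apron rails, 50 mm thick and 68 mm tall, run between adjacent legs with their top edges flush with the underside of the top and their outer faces flush with the legs' outer faces.

B is a four-legged stool. The seat is a 252×287×39 mm slab whose top surface is at z = 435 mm; four round legs, each 32 mm in diameter, run from the floor (z = 0) to the underside of the seat, each leg's axis is inset half a diameter from the nearest pair of seat edges (so the leg's bounding box is flush with the corner).

The stool is on top of the table.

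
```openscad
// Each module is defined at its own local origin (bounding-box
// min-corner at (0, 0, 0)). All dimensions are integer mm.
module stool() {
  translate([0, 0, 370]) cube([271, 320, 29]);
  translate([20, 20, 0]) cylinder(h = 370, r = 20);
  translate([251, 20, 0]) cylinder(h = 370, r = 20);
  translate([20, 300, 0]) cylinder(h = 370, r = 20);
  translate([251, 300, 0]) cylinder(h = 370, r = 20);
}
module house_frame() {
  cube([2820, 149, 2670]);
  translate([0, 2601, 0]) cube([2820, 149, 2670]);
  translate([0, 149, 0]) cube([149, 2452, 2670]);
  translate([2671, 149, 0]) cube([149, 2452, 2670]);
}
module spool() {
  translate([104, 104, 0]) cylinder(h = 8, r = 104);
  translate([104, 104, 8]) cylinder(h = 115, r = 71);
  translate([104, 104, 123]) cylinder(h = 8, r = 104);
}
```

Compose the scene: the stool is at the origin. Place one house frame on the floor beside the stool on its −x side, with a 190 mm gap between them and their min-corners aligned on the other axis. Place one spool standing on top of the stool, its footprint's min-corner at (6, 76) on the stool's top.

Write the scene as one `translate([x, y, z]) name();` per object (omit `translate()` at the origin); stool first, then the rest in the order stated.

stool();
translate([-3010, 0, 0]) house_frame();
translate([6, 76, 399]) spool();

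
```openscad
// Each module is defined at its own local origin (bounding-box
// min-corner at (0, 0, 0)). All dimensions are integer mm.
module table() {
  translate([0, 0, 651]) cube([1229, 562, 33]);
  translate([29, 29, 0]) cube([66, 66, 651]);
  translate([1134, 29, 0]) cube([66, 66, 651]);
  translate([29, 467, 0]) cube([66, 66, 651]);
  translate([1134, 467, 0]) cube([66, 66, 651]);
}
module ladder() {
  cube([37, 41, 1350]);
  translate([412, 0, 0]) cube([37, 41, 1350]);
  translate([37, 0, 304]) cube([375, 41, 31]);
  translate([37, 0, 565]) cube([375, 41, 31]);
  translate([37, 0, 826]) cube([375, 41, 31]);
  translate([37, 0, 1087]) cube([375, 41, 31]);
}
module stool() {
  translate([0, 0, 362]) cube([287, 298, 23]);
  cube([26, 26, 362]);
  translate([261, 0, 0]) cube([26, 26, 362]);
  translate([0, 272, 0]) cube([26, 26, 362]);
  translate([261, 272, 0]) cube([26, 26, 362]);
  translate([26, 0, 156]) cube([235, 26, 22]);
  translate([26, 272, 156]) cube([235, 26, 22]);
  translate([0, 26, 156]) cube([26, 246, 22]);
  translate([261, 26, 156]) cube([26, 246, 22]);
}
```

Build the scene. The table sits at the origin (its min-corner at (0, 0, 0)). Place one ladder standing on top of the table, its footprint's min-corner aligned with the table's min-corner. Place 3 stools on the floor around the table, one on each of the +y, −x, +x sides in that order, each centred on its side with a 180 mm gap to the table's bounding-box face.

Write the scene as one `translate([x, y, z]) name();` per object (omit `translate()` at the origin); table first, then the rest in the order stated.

table();
translate([0, 0, 684]) ladder();
translate([471, 742, 0]) stool();
translate([-467, 132, 0]) stool();
translate([1409, 132, 0]) stool();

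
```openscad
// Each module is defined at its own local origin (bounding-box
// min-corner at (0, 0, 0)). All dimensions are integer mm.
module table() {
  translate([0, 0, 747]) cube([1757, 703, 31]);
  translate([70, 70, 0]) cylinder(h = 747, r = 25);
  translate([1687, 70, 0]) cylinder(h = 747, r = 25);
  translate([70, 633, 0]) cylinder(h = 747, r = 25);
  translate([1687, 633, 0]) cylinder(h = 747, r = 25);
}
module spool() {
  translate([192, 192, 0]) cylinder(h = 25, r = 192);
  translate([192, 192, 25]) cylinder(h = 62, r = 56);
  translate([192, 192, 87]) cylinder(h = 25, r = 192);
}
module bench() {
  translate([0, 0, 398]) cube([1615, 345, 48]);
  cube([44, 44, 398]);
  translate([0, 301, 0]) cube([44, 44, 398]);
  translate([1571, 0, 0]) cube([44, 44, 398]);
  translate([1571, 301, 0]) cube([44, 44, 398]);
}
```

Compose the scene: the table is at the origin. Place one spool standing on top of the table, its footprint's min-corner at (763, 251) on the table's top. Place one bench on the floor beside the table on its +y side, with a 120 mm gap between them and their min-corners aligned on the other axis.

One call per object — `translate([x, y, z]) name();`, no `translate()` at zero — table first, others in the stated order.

table();
translate([763, 251, 778]) spool();
translate([0, 823, 0]) bench();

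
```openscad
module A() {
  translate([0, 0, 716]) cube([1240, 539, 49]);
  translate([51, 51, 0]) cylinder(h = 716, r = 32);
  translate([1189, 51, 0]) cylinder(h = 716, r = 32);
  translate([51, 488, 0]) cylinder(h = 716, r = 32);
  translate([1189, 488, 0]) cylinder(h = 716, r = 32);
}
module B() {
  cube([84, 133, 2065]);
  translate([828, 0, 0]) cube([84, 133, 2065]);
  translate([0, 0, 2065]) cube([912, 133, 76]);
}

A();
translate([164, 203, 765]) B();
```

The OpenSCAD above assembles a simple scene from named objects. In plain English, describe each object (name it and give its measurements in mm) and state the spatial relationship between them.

A is a table with a 1240×539 mm rectangular top, 49 mm thick, top surface at z = 765 mm, supported by four round legs of 64 mm diameter, each leg's bounding box inset 19 mm from the nearest pair of top edges, running from the floor.

B is a door frame. The clear opening is 744 mm wide and 2065 mm high. Two 84 mm wide jambs, 133 mm deep, stand either side of the opening from the floor to the top of the opening. A 76 mm thick head sits across the top of both jambs, spanning the full outside width of the frame.

The door frame is on top of the table, centred.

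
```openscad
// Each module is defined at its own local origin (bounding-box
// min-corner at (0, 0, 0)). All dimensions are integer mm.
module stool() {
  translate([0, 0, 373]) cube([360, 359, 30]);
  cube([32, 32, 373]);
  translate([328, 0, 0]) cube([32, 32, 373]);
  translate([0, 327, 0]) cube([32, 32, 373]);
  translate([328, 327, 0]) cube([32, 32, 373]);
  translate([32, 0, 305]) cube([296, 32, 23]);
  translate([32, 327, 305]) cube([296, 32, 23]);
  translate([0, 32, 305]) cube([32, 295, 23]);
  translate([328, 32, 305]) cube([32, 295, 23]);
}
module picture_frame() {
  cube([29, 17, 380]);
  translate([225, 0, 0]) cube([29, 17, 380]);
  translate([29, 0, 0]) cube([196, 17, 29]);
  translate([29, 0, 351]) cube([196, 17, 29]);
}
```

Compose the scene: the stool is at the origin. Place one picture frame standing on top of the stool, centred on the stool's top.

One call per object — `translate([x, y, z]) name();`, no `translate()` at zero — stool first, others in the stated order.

stool();
translate([53, 171, 403]) picture_frame();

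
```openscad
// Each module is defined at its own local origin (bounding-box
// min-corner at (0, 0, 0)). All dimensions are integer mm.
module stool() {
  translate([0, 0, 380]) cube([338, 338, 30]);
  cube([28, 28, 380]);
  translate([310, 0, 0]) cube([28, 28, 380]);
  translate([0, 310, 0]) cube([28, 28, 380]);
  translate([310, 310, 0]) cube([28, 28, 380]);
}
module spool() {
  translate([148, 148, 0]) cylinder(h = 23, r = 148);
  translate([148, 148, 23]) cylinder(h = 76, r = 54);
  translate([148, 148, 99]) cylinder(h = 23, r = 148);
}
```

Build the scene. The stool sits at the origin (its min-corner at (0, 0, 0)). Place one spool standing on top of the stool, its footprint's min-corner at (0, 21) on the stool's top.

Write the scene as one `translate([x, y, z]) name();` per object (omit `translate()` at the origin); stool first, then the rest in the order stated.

stool();
translate([0, 21, 410]) spool();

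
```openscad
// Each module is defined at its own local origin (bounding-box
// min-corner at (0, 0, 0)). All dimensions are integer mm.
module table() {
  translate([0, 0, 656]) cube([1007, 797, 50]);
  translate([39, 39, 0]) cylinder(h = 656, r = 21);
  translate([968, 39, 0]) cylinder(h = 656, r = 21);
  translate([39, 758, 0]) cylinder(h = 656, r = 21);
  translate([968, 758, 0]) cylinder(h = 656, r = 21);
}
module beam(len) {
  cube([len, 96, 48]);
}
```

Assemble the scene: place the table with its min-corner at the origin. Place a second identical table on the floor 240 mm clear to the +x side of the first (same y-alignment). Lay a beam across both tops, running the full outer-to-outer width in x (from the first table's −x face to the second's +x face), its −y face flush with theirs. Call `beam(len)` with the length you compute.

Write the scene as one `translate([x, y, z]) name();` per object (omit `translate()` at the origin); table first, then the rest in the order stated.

table();
translate([1247, 0, 0]) table();
translate([0, 0, 706]) beam(2254);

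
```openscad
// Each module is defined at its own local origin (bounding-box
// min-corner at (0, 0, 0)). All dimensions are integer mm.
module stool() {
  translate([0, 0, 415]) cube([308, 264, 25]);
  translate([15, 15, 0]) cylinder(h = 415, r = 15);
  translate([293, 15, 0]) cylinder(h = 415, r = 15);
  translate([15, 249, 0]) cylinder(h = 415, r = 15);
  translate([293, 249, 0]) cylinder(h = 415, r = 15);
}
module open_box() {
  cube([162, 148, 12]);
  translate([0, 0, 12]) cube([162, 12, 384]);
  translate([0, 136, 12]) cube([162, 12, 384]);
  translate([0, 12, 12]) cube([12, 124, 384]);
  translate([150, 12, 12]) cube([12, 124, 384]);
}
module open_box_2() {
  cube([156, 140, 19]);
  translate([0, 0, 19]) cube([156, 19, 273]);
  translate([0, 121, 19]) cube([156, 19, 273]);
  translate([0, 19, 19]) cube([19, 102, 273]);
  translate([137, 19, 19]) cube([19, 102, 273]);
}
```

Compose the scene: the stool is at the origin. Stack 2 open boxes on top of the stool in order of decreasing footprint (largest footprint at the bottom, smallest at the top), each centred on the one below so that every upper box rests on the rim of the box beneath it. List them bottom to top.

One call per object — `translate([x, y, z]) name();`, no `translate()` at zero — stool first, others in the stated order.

stool();
translate([73, 58, 440]) open_box();
translate([76, 62, 836]) open_box_2();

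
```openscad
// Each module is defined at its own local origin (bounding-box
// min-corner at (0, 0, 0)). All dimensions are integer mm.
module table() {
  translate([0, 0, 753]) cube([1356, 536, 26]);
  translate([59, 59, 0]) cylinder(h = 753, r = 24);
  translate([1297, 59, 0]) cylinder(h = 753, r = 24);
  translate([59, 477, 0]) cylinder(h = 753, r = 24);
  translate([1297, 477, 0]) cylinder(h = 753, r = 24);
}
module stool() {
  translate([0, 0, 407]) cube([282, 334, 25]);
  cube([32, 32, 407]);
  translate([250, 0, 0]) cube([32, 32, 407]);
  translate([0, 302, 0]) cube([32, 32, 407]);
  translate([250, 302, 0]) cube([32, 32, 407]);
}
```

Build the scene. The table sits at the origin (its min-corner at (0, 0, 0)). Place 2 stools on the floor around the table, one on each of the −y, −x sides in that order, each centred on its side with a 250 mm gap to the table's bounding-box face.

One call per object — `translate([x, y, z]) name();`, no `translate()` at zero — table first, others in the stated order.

table();
translate([537, -584, 0]) stool();
translate([-532, 101, 0]) stool();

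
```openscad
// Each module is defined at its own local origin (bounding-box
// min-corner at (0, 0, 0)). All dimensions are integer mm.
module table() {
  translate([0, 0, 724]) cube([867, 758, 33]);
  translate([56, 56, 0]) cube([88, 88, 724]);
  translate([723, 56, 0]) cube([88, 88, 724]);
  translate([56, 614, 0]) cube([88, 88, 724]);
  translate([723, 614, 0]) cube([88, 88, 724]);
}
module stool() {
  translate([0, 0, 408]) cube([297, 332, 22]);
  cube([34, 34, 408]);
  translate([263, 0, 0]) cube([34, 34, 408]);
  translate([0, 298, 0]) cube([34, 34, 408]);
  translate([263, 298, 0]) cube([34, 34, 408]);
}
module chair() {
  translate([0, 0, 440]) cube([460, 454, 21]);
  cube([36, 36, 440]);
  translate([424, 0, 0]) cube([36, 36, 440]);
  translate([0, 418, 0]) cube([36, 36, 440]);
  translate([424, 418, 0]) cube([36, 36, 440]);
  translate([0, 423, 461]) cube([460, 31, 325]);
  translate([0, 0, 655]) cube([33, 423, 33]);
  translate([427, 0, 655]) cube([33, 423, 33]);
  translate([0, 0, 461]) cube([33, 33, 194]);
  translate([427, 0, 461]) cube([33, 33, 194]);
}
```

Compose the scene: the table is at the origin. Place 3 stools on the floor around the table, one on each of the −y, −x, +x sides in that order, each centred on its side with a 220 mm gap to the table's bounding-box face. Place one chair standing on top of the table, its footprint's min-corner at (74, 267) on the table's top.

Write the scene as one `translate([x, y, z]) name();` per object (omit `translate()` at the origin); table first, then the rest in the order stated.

table();
translate([285, -552, 0]) stool();
translate([-517, 213, 0]) stool();
translate([1087, 213, 0]) stool();
translate([74, 267, 757]) chair();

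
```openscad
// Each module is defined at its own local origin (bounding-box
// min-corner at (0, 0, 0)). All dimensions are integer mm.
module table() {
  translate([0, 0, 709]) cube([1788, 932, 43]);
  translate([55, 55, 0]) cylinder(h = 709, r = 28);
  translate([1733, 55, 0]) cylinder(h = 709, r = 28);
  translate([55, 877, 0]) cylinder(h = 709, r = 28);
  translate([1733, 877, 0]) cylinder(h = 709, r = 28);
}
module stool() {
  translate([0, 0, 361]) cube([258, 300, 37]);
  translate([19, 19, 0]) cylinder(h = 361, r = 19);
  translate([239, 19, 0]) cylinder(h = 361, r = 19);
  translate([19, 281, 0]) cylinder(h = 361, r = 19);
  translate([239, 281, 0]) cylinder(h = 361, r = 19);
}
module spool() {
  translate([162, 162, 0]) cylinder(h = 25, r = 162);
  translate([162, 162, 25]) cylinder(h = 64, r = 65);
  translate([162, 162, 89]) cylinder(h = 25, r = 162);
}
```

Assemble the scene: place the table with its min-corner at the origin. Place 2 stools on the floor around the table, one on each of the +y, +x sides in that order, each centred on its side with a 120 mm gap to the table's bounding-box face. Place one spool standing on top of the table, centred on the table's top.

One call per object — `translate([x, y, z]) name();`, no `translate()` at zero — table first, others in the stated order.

table();
translate([765, 1052, 0]) stool();
translate([1908, 316, 0]) stool();
translate([732, 304, 752]) spool();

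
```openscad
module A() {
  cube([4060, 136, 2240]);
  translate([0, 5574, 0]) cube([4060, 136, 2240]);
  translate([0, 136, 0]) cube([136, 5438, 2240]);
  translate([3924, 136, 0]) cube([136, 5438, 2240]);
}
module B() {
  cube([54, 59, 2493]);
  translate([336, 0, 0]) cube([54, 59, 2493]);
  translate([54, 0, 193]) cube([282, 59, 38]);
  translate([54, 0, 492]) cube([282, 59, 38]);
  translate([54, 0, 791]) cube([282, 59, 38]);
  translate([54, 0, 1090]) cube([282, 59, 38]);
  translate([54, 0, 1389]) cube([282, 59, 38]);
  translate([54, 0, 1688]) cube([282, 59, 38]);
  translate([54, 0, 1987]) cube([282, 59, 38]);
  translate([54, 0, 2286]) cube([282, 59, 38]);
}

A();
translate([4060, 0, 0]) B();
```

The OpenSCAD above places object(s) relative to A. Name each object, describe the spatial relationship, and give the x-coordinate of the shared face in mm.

The house frame's +x face and the ladder's −x face are both at x = 4060 mm.

A is a house frame. B is a ladder. The ladder is against the house frame's +x side, with their −y faces flush. The x-coordinate of the shared face is 4060 mm.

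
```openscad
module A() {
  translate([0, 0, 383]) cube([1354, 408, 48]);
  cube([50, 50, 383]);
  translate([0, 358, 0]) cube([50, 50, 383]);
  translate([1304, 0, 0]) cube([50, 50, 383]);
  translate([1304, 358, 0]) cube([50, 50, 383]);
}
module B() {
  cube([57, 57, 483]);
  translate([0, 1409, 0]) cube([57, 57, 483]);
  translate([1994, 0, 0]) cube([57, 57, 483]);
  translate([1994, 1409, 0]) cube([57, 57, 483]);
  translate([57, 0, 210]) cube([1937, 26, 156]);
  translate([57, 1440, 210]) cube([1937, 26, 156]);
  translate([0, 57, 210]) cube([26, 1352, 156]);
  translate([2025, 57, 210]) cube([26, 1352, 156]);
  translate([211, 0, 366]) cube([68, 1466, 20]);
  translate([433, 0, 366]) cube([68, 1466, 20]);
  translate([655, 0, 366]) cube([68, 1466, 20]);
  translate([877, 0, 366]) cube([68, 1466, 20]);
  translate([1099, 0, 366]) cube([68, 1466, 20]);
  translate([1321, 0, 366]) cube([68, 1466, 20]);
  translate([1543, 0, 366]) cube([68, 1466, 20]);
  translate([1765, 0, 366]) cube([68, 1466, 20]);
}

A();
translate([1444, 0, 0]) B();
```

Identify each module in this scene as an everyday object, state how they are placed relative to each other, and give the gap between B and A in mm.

The bed frame's nearest face is 90 mm from the bench's +x face.

A is a bench. B is a bed frame. The bed frame is on the floor beside the bench on its +x side. The gap between the bed frame and the bench is 90 mm.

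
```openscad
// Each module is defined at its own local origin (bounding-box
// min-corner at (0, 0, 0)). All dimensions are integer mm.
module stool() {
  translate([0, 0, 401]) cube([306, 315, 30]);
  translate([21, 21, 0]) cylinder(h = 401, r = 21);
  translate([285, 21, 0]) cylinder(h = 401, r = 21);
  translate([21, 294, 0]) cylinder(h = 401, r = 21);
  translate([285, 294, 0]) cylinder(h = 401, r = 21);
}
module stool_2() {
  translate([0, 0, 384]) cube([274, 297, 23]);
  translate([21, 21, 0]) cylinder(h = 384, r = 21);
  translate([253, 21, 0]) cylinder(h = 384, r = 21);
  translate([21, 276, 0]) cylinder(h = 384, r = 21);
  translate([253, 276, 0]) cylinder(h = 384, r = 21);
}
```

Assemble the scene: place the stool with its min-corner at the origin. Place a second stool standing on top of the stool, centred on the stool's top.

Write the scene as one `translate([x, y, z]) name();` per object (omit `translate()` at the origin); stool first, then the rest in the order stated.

stool();
translate([16, 9, 431]) stool_2();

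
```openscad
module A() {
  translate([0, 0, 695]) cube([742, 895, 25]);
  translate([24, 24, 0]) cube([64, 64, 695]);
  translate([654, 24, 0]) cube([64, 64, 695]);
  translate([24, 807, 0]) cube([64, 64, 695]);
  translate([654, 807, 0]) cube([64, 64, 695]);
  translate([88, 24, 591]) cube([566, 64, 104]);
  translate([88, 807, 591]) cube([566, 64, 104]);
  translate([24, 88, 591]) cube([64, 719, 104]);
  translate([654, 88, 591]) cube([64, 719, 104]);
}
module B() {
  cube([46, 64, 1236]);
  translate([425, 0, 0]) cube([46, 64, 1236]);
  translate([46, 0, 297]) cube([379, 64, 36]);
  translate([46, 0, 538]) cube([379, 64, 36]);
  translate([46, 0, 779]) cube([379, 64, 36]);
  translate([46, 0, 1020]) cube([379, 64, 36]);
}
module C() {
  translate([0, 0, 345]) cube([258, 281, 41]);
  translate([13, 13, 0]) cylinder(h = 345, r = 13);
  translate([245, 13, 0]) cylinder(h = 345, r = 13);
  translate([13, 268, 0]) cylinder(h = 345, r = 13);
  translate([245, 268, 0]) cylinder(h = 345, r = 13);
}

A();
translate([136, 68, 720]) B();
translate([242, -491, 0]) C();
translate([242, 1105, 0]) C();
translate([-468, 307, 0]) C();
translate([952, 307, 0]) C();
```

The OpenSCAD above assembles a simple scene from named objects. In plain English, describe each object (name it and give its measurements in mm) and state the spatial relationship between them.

A is a rectangular dining table. The top is 742×895×25 mm with its upper surface at z = 720 mm. It stands on four 64×64 mm square legs, each inset 24 mm from the nearest pair of top edges, running from the floor to the underside of the top. Four apron rails, 64 mm thick and 104 mm tall, run between adjacent legs with their top edges flush with the underside of the top and their outer faces flush with the legs' outer faces.

B is a wooden ladder with two side rails of 46×64 mm section and 1236 mm height, set 471 mm apart overall. Between them run 4 rectangular rungs (64 mm deep, 36 mm thick), front faces flush with the rails' −y face. The bottom of the first rung is 297 mm above the floor and each subsequent rung is 241 mm higher than the one below.

C is a four-legged stool. The seat is 258×281 mm, 41 mm thick, top at z = 386 mm. It stands on four round legs, each 26 mm in diameter, from z = 0 to the seat underside, each leg's axis is inset half a diameter from the nearest pair of seat edges (so the leg's bounding box is flush with the corner).

The ladder is on top of the table. Four stools sit around the table at the −y, +y, −x, +x sides.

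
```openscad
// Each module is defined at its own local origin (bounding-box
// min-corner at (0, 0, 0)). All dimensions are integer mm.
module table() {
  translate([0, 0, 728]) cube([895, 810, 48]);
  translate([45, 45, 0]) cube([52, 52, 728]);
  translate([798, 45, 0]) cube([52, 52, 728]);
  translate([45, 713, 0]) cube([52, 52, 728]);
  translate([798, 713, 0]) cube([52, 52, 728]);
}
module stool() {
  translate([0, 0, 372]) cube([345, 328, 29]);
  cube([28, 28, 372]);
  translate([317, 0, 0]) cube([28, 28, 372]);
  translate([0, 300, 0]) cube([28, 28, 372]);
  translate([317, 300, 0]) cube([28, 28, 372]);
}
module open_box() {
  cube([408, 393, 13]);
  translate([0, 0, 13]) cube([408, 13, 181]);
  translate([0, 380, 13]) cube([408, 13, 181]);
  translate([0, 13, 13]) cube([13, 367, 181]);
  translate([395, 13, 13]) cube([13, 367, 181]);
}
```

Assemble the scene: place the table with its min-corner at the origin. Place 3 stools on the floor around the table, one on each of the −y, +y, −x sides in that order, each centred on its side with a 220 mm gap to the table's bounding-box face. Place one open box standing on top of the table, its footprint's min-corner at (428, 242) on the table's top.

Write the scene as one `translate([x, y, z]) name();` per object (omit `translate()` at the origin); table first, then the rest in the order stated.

table();
translate([275, -548, 0]) stool();
translate([275, 1030, 0]) stool();
translate([-565, 241, 0]) stool();
translate([428, 242, 776]) open_box();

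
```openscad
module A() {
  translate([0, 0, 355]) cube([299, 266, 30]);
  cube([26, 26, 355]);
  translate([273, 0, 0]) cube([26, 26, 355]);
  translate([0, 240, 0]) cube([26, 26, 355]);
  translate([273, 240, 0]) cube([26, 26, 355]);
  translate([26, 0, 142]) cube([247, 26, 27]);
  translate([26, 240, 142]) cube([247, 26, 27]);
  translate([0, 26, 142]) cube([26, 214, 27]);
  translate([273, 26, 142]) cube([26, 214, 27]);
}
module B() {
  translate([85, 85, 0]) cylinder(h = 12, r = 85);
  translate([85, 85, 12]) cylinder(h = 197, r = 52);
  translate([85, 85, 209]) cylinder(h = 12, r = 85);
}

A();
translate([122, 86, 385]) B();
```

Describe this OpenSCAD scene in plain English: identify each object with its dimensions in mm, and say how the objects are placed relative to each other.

A is a four-legged stool. The seat is 299×266 mm, 30 mm thick, top at z = 385 mm. It stands on four square legs, each 26×26 mm in cross-section, from z = 0 to the seat underside, each flush with a corner of the seat. Four stretchers, 26 mm wide and 27 mm tall, connect adjacent legs with their undersides at z = 142 mm, each running between the inner faces of the legs it joins and aligned with the legs' outer faces on the other axis.

B is a spool: two coaxial disc flanges of radius 85 mm and thickness 12 mm, joined by a core cylinder of radius 52 mm and height 197 mm. The lower flange rests on z = 0 and the three cylinders share a vertical axis.

The spool is on top of the stool.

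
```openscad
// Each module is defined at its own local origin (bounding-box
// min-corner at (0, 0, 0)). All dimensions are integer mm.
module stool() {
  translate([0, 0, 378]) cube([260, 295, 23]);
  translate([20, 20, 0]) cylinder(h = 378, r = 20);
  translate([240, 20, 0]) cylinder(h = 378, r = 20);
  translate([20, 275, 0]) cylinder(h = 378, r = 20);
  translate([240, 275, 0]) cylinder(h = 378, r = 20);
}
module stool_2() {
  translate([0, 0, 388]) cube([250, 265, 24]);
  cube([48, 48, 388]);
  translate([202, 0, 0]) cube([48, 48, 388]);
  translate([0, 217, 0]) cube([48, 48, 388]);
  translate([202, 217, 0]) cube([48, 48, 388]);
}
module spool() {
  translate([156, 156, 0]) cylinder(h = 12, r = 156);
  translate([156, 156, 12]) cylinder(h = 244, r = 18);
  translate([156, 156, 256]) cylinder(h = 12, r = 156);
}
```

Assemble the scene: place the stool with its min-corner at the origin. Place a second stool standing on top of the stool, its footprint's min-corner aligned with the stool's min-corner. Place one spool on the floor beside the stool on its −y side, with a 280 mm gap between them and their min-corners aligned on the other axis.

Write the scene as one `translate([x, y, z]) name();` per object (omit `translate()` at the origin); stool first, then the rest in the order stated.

stool();
translate([0, 0, 401]) stool_2();
translate([0, -592, 0]) spool();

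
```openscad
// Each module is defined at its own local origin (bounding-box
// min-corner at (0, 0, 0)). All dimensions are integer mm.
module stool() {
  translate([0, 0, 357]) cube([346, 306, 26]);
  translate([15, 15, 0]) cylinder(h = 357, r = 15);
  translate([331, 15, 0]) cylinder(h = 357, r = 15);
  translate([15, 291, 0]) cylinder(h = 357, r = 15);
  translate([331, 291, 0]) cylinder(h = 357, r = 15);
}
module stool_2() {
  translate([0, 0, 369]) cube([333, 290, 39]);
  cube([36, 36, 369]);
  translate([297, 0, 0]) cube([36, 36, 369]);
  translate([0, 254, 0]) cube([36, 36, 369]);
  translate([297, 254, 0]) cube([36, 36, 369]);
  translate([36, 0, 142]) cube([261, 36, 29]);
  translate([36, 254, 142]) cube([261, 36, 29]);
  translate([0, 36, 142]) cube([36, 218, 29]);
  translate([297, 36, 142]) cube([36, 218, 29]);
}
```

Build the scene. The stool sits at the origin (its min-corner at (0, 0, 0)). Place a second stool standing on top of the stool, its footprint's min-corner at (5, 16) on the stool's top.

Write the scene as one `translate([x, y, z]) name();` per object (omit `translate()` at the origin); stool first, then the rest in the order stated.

stool();
translate([5, 16, 383]) stool_2();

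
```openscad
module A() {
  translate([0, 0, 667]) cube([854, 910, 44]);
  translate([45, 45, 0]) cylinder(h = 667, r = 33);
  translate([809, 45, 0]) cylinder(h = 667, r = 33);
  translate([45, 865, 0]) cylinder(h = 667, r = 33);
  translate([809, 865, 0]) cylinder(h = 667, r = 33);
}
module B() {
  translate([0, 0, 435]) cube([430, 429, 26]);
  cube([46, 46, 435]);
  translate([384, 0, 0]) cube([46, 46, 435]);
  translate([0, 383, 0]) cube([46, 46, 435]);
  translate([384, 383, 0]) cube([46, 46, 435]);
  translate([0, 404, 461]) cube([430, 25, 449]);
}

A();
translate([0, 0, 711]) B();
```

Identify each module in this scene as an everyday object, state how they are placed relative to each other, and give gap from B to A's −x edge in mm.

The chair's min-x is at 0; the table's min-x is 0; gap = 0 mm.

A is a table. B is a chair. The chair is on top of the table. The gap from the chair to the table's −x edge is 0 mm.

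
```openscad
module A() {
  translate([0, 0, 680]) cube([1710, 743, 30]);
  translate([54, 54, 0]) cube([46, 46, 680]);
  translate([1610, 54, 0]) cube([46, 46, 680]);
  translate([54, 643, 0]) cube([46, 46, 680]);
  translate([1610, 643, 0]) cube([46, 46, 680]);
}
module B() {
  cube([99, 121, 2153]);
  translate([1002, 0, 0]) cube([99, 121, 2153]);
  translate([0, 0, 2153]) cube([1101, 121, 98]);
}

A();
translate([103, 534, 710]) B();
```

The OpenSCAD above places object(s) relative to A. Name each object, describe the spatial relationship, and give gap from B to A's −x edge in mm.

The door frame's min-x is at 103; the table's min-x is 0; gap = 103 mm.

A is a table. B is a door frame. The door frame is on top of the table. The gap from the door frame to the table's −x edge is 103 mm.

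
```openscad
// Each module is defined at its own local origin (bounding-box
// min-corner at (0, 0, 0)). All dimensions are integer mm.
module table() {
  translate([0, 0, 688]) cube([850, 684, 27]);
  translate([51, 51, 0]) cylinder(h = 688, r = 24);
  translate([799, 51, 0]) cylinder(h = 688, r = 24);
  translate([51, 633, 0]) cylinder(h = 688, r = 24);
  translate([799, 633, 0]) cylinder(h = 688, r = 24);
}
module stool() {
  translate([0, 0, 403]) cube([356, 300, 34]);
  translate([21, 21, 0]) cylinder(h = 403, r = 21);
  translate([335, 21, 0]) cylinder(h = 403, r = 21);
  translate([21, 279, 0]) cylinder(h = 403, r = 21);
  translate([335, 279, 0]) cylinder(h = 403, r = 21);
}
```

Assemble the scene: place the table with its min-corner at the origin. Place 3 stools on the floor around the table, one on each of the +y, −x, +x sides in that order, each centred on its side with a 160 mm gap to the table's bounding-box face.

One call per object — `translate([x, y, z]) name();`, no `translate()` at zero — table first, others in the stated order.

table();
translate([247, 844, 0]) stool();
translate([-516, 192, 0]) stool();
translate([1010, 192, 0]) stool();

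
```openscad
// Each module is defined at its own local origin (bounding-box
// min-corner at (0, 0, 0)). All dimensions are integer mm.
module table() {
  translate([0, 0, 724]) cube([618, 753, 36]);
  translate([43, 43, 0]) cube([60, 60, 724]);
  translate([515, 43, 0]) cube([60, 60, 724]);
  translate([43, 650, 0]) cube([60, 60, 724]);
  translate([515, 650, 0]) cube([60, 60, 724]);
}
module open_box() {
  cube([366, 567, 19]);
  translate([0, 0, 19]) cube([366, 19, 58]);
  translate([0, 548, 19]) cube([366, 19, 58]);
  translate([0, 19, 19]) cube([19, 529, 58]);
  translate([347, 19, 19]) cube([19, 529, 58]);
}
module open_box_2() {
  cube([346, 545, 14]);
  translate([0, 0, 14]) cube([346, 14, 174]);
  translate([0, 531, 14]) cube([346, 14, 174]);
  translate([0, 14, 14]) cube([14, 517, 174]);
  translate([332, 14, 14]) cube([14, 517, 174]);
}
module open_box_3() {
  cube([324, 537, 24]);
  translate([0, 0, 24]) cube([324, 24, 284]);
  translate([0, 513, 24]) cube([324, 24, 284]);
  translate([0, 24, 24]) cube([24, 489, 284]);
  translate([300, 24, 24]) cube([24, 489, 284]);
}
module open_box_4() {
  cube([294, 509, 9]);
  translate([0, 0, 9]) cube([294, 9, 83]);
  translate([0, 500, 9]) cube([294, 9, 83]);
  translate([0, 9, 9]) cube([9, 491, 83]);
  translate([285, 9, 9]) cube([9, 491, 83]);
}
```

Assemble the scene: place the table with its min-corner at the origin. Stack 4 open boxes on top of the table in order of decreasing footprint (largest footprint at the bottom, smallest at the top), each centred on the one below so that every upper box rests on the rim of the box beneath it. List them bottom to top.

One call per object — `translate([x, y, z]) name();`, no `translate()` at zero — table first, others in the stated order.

table();
translate([126, 93, 760]) open_box();
translate([136, 104, 837]) open_box_2();
translate([147, 108, 1025]) open_box_3();
translate([162, 122, 1333]) open_box_4();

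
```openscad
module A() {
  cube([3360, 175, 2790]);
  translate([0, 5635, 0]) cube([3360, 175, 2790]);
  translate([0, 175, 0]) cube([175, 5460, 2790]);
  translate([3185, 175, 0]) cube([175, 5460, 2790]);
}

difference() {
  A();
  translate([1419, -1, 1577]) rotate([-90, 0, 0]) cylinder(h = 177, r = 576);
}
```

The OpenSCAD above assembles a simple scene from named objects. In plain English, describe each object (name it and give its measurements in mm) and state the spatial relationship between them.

A is a box-shaped house frame (walls only): outside footprint 3360×5810 mm, wall height 2790 mm, wall thickness 175 mm. The two y-facing walls run the full x-width; the two x-facing walls fit between the inner faces of the y-facing walls.

The house frame has a circular hole of radius 576 mm through its front wall, centred at (x = 1419, z = 1577).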